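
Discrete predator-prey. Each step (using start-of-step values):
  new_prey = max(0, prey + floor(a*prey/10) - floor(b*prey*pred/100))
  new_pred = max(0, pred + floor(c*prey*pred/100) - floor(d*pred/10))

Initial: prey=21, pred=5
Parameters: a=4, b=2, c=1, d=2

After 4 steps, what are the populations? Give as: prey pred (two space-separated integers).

Answer: 60 6

Derivation:
Step 1: prey: 21+8-2=27; pred: 5+1-1=5
Step 2: prey: 27+10-2=35; pred: 5+1-1=5
Step 3: prey: 35+14-3=46; pred: 5+1-1=5
Step 4: prey: 46+18-4=60; pred: 5+2-1=6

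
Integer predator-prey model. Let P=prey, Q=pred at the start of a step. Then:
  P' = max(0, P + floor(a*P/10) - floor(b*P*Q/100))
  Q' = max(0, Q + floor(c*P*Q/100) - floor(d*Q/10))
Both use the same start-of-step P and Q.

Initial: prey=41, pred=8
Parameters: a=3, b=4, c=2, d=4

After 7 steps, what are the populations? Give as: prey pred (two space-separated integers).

Answer: 2 8

Derivation:
Step 1: prey: 41+12-13=40; pred: 8+6-3=11
Step 2: prey: 40+12-17=35; pred: 11+8-4=15
Step 3: prey: 35+10-21=24; pred: 15+10-6=19
Step 4: prey: 24+7-18=13; pred: 19+9-7=21
Step 5: prey: 13+3-10=6; pred: 21+5-8=18
Step 6: prey: 6+1-4=3; pred: 18+2-7=13
Step 7: prey: 3+0-1=2; pred: 13+0-5=8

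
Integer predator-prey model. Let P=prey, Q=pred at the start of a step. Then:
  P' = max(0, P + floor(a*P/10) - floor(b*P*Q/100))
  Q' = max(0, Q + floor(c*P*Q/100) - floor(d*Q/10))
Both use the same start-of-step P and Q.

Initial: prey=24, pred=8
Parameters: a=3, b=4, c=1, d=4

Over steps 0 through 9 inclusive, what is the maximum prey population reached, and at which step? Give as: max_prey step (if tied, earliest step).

Answer: 62 9

Derivation:
Step 1: prey: 24+7-7=24; pred: 8+1-3=6
Step 2: prey: 24+7-5=26; pred: 6+1-2=5
Step 3: prey: 26+7-5=28; pred: 5+1-2=4
Step 4: prey: 28+8-4=32; pred: 4+1-1=4
Step 5: prey: 32+9-5=36; pred: 4+1-1=4
Step 6: prey: 36+10-5=41; pred: 4+1-1=4
Step 7: prey: 41+12-6=47; pred: 4+1-1=4
Step 8: prey: 47+14-7=54; pred: 4+1-1=4
Step 9: prey: 54+16-8=62; pred: 4+2-1=5
Max prey = 62 at step 9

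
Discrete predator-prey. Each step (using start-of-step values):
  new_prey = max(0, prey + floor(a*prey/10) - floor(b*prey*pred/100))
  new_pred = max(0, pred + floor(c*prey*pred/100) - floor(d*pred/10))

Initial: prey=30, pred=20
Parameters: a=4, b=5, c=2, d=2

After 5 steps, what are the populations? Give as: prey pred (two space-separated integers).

Step 1: prey: 30+12-30=12; pred: 20+12-4=28
Step 2: prey: 12+4-16=0; pred: 28+6-5=29
Step 3: prey: 0+0-0=0; pred: 29+0-5=24
Step 4: prey: 0+0-0=0; pred: 24+0-4=20
Step 5: prey: 0+0-0=0; pred: 20+0-4=16

Answer: 0 16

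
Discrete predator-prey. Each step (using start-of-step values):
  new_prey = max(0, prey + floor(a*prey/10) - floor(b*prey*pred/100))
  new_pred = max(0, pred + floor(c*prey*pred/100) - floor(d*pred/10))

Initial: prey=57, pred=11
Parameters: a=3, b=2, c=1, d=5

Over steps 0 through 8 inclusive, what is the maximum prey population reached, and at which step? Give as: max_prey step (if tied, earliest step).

Step 1: prey: 57+17-12=62; pred: 11+6-5=12
Step 2: prey: 62+18-14=66; pred: 12+7-6=13
Step 3: prey: 66+19-17=68; pred: 13+8-6=15
Step 4: prey: 68+20-20=68; pred: 15+10-7=18
Step 5: prey: 68+20-24=64; pred: 18+12-9=21
Step 6: prey: 64+19-26=57; pred: 21+13-10=24
Step 7: prey: 57+17-27=47; pred: 24+13-12=25
Step 8: prey: 47+14-23=38; pred: 25+11-12=24
Max prey = 68 at step 3

Answer: 68 3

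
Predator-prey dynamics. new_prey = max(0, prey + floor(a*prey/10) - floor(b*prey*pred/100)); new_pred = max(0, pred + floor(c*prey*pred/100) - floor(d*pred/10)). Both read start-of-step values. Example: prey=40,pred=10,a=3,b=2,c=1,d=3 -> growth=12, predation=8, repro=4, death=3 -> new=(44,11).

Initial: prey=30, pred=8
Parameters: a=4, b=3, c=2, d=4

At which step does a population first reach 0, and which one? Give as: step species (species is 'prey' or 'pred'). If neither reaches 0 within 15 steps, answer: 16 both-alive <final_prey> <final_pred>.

Step 1: prey: 30+12-7=35; pred: 8+4-3=9
Step 2: prey: 35+14-9=40; pred: 9+6-3=12
Step 3: prey: 40+16-14=42; pred: 12+9-4=17
Step 4: prey: 42+16-21=37; pred: 17+14-6=25
Step 5: prey: 37+14-27=24; pred: 25+18-10=33
Step 6: prey: 24+9-23=10; pred: 33+15-13=35
Step 7: prey: 10+4-10=4; pred: 35+7-14=28
Step 8: prey: 4+1-3=2; pred: 28+2-11=19
Step 9: prey: 2+0-1=1; pred: 19+0-7=12
Step 10: prey: 1+0-0=1; pred: 12+0-4=8
Step 11: prey: 1+0-0=1; pred: 8+0-3=5
Step 12: prey: 1+0-0=1; pred: 5+0-2=3
Step 13: prey: 1+0-0=1; pred: 3+0-1=2
Step 14: prey: 1+0-0=1; pred: 2+0-0=2
Steps 15-15: state stable at prey=1, pred=2 (no change)
No extinction within 15 steps

Answer: 16 both-alive 1 2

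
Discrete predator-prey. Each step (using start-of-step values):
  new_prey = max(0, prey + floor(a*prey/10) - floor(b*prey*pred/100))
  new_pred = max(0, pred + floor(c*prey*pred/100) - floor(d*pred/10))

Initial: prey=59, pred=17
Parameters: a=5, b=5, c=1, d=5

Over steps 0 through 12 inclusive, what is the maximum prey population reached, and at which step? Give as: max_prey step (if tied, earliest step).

Answer: 174 12

Derivation:
Step 1: prey: 59+29-50=38; pred: 17+10-8=19
Step 2: prey: 38+19-36=21; pred: 19+7-9=17
Step 3: prey: 21+10-17=14; pred: 17+3-8=12
Step 4: prey: 14+7-8=13; pred: 12+1-6=7
Step 5: prey: 13+6-4=15; pred: 7+0-3=4
Step 6: prey: 15+7-3=19; pred: 4+0-2=2
Step 7: prey: 19+9-1=27; pred: 2+0-1=1
Step 8: prey: 27+13-1=39; pred: 1+0-0=1
Step 9: prey: 39+19-1=57; pred: 1+0-0=1
Step 10: prey: 57+28-2=83; pred: 1+0-0=1
Step 11: prey: 83+41-4=120; pred: 1+0-0=1
Step 12: prey: 120+60-6=174; pred: 1+1-0=2
Max prey = 174 at step 12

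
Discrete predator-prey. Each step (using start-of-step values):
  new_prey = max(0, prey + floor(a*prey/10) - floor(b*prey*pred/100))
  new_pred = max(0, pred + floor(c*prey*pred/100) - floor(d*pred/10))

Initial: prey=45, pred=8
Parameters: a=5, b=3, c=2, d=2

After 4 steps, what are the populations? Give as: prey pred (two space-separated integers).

Answer: 0 91

Derivation:
Step 1: prey: 45+22-10=57; pred: 8+7-1=14
Step 2: prey: 57+28-23=62; pred: 14+15-2=27
Step 3: prey: 62+31-50=43; pred: 27+33-5=55
Step 4: prey: 43+21-70=0; pred: 55+47-11=91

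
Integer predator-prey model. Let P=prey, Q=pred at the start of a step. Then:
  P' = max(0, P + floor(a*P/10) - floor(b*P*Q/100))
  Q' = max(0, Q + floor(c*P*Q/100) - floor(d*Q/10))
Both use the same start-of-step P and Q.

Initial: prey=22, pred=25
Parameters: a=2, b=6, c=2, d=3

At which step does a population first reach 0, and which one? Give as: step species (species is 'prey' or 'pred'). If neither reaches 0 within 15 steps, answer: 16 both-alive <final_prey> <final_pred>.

Step 1: prey: 22+4-33=0; pred: 25+11-7=29
First extinction: prey at step 1

Answer: 1 prey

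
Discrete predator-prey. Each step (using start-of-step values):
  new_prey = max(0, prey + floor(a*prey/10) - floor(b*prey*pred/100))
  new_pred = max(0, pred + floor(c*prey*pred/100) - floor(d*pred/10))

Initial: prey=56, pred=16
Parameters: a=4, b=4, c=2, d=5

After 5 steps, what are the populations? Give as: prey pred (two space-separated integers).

Answer: 0 7

Derivation:
Step 1: prey: 56+22-35=43; pred: 16+17-8=25
Step 2: prey: 43+17-43=17; pred: 25+21-12=34
Step 3: prey: 17+6-23=0; pred: 34+11-17=28
Step 4: prey: 0+0-0=0; pred: 28+0-14=14
Step 5: prey: 0+0-0=0; pred: 14+0-7=7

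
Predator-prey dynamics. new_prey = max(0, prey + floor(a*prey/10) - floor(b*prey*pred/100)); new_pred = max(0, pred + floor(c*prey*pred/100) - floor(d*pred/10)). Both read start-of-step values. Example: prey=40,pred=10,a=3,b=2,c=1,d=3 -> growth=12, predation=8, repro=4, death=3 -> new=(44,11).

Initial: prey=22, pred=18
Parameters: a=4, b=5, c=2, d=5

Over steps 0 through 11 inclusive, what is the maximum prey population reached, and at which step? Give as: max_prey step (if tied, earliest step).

Answer: 39 11

Derivation:
Step 1: prey: 22+8-19=11; pred: 18+7-9=16
Step 2: prey: 11+4-8=7; pred: 16+3-8=11
Step 3: prey: 7+2-3=6; pred: 11+1-5=7
Step 4: prey: 6+2-2=6; pred: 7+0-3=4
Step 5: prey: 6+2-1=7; pred: 4+0-2=2
Step 6: prey: 7+2-0=9; pred: 2+0-1=1
Step 7: prey: 9+3-0=12; pred: 1+0-0=1
Step 8: prey: 12+4-0=16; pred: 1+0-0=1
Step 9: prey: 16+6-0=22; pred: 1+0-0=1
Step 10: prey: 22+8-1=29; pred: 1+0-0=1
Step 11: prey: 29+11-1=39; pred: 1+0-0=1
Max prey = 39 at step 11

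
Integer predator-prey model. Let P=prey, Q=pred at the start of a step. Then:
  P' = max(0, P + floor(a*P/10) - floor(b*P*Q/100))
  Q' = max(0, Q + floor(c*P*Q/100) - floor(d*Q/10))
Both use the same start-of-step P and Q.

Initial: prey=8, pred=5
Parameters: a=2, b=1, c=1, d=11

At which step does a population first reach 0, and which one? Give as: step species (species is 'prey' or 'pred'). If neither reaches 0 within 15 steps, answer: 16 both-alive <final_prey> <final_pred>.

Answer: 1 pred

Derivation:
Step 1: prey: 8+1-0=9; pred: 5+0-5=0
First extinction: pred at step 1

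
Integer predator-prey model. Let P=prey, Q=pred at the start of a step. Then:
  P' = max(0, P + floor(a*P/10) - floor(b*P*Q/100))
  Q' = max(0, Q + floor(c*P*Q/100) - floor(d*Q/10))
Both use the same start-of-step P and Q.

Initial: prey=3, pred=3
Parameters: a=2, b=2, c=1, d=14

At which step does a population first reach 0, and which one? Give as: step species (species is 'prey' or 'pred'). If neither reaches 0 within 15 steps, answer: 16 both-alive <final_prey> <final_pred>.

Step 1: prey: 3+0-0=3; pred: 3+0-4=0
First extinction: pred at step 1

Answer: 1 pred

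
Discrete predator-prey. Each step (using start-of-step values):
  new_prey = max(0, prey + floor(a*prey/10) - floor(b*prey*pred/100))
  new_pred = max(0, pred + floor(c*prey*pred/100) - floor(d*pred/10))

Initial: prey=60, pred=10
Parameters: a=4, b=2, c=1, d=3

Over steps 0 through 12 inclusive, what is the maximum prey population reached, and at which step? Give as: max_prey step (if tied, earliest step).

Answer: 83 3

Derivation:
Step 1: prey: 60+24-12=72; pred: 10+6-3=13
Step 2: prey: 72+28-18=82; pred: 13+9-3=19
Step 3: prey: 82+32-31=83; pred: 19+15-5=29
Step 4: prey: 83+33-48=68; pred: 29+24-8=45
Step 5: prey: 68+27-61=34; pred: 45+30-13=62
Step 6: prey: 34+13-42=5; pred: 62+21-18=65
Step 7: prey: 5+2-6=1; pred: 65+3-19=49
Step 8: prey: 1+0-0=1; pred: 49+0-14=35
Step 9: prey: 1+0-0=1; pred: 35+0-10=25
Step 10: prey: 1+0-0=1; pred: 25+0-7=18
Step 11: prey: 1+0-0=1; pred: 18+0-5=13
Step 12: prey: 1+0-0=1; pred: 13+0-3=10
Max prey = 83 at step 3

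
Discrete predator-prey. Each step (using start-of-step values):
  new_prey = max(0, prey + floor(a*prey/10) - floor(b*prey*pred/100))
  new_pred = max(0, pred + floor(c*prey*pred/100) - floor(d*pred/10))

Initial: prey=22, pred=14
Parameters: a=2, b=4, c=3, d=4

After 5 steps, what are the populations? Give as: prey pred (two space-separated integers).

Step 1: prey: 22+4-12=14; pred: 14+9-5=18
Step 2: prey: 14+2-10=6; pred: 18+7-7=18
Step 3: prey: 6+1-4=3; pred: 18+3-7=14
Step 4: prey: 3+0-1=2; pred: 14+1-5=10
Step 5: prey: 2+0-0=2; pred: 10+0-4=6

Answer: 2 6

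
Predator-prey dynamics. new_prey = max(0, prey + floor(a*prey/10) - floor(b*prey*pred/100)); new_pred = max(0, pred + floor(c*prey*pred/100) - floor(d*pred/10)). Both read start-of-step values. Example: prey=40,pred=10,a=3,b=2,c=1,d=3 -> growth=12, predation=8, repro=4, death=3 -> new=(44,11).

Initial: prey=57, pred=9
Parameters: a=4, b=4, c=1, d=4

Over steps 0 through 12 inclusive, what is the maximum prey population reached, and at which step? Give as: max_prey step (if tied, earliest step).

Step 1: prey: 57+22-20=59; pred: 9+5-3=11
Step 2: prey: 59+23-25=57; pred: 11+6-4=13
Step 3: prey: 57+22-29=50; pred: 13+7-5=15
Step 4: prey: 50+20-30=40; pred: 15+7-6=16
Step 5: prey: 40+16-25=31; pred: 16+6-6=16
Step 6: prey: 31+12-19=24; pred: 16+4-6=14
Step 7: prey: 24+9-13=20; pred: 14+3-5=12
Step 8: prey: 20+8-9=19; pred: 12+2-4=10
Step 9: prey: 19+7-7=19; pred: 10+1-4=7
Step 10: prey: 19+7-5=21; pred: 7+1-2=6
Step 11: prey: 21+8-5=24; pred: 6+1-2=5
Step 12: prey: 24+9-4=29; pred: 5+1-2=4
Max prey = 59 at step 1

Answer: 59 1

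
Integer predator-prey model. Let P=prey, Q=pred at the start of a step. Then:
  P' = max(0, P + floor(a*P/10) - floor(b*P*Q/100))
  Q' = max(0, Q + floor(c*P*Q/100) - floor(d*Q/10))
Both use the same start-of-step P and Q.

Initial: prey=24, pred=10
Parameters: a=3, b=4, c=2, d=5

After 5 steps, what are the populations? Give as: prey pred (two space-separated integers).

Step 1: prey: 24+7-9=22; pred: 10+4-5=9
Step 2: prey: 22+6-7=21; pred: 9+3-4=8
Step 3: prey: 21+6-6=21; pred: 8+3-4=7
Step 4: prey: 21+6-5=22; pred: 7+2-3=6
Step 5: prey: 22+6-5=23; pred: 6+2-3=5

Answer: 23 5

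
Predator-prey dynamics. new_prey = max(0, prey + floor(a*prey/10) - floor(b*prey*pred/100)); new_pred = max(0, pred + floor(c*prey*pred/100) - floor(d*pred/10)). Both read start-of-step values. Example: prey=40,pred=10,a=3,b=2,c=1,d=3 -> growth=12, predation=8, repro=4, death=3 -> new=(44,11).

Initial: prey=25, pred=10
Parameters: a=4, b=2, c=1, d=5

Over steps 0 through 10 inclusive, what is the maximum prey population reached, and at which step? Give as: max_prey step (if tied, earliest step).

Answer: 160 8

Derivation:
Step 1: prey: 25+10-5=30; pred: 10+2-5=7
Step 2: prey: 30+12-4=38; pred: 7+2-3=6
Step 3: prey: 38+15-4=49; pred: 6+2-3=5
Step 4: prey: 49+19-4=64; pred: 5+2-2=5
Step 5: prey: 64+25-6=83; pred: 5+3-2=6
Step 6: prey: 83+33-9=107; pred: 6+4-3=7
Step 7: prey: 107+42-14=135; pred: 7+7-3=11
Step 8: prey: 135+54-29=160; pred: 11+14-5=20
Step 9: prey: 160+64-64=160; pred: 20+32-10=42
Step 10: prey: 160+64-134=90; pred: 42+67-21=88
Max prey = 160 at step 8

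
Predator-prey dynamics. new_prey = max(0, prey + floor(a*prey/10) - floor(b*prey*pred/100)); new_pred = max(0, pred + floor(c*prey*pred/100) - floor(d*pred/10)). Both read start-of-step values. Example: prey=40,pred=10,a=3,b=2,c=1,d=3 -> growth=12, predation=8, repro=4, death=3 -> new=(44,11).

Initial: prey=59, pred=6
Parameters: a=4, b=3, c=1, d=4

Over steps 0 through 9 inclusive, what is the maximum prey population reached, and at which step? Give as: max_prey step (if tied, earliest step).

Answer: 94 3

Derivation:
Step 1: prey: 59+23-10=72; pred: 6+3-2=7
Step 2: prey: 72+28-15=85; pred: 7+5-2=10
Step 3: prey: 85+34-25=94; pred: 10+8-4=14
Step 4: prey: 94+37-39=92; pred: 14+13-5=22
Step 5: prey: 92+36-60=68; pred: 22+20-8=34
Step 6: prey: 68+27-69=26; pred: 34+23-13=44
Step 7: prey: 26+10-34=2; pred: 44+11-17=38
Step 8: prey: 2+0-2=0; pred: 38+0-15=23
Step 9: prey: 0+0-0=0; pred: 23+0-9=14
Max prey = 94 at step 3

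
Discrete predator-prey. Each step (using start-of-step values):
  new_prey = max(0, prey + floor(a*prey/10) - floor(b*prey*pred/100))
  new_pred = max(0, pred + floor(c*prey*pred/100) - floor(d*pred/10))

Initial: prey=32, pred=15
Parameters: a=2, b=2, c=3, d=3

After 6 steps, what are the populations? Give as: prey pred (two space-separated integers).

Answer: 1 27

Derivation:
Step 1: prey: 32+6-9=29; pred: 15+14-4=25
Step 2: prey: 29+5-14=20; pred: 25+21-7=39
Step 3: prey: 20+4-15=9; pred: 39+23-11=51
Step 4: prey: 9+1-9=1; pred: 51+13-15=49
Step 5: prey: 1+0-0=1; pred: 49+1-14=36
Step 6: prey: 1+0-0=1; pred: 36+1-10=27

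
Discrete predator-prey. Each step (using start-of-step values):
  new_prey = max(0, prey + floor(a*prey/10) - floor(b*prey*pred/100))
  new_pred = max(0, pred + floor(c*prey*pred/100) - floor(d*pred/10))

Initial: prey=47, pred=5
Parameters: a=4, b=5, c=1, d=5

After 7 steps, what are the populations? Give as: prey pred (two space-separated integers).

Answer: 63 15

Derivation:
Step 1: prey: 47+18-11=54; pred: 5+2-2=5
Step 2: prey: 54+21-13=62; pred: 5+2-2=5
Step 3: prey: 62+24-15=71; pred: 5+3-2=6
Step 4: prey: 71+28-21=78; pred: 6+4-3=7
Step 5: prey: 78+31-27=82; pred: 7+5-3=9
Step 6: prey: 82+32-36=78; pred: 9+7-4=12
Step 7: prey: 78+31-46=63; pred: 12+9-6=15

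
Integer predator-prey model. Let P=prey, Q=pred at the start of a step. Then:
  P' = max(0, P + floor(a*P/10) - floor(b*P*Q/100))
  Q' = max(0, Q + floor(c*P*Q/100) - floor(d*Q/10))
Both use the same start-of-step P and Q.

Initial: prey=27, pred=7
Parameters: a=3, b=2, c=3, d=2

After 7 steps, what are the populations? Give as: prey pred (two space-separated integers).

Step 1: prey: 27+8-3=32; pred: 7+5-1=11
Step 2: prey: 32+9-7=34; pred: 11+10-2=19
Step 3: prey: 34+10-12=32; pred: 19+19-3=35
Step 4: prey: 32+9-22=19; pred: 35+33-7=61
Step 5: prey: 19+5-23=1; pred: 61+34-12=83
Step 6: prey: 1+0-1=0; pred: 83+2-16=69
Step 7: prey: 0+0-0=0; pred: 69+0-13=56

Answer: 0 56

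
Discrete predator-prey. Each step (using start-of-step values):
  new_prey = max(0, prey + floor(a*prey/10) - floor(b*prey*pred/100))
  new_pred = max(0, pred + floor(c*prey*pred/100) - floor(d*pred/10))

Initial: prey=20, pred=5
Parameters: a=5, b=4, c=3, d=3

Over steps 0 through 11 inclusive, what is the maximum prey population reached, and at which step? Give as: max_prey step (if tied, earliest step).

Answer: 36 3

Derivation:
Step 1: prey: 20+10-4=26; pred: 5+3-1=7
Step 2: prey: 26+13-7=32; pred: 7+5-2=10
Step 3: prey: 32+16-12=36; pred: 10+9-3=16
Step 4: prey: 36+18-23=31; pred: 16+17-4=29
Step 5: prey: 31+15-35=11; pred: 29+26-8=47
Step 6: prey: 11+5-20=0; pred: 47+15-14=48
Step 7: prey: 0+0-0=0; pred: 48+0-14=34
Step 8: prey: 0+0-0=0; pred: 34+0-10=24
Step 9: prey: 0+0-0=0; pred: 24+0-7=17
Step 10: prey: 0+0-0=0; pred: 17+0-5=12
Step 11: prey: 0+0-0=0; pred: 12+0-3=9
Max prey = 36 at step 3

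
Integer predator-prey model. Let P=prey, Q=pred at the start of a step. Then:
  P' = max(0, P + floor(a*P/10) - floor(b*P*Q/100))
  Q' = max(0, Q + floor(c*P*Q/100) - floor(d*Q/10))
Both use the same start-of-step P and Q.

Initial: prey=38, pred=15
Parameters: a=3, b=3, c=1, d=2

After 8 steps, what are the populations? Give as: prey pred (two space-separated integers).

Answer: 5 12

Derivation:
Step 1: prey: 38+11-17=32; pred: 15+5-3=17
Step 2: prey: 32+9-16=25; pred: 17+5-3=19
Step 3: prey: 25+7-14=18; pred: 19+4-3=20
Step 4: prey: 18+5-10=13; pred: 20+3-4=19
Step 5: prey: 13+3-7=9; pred: 19+2-3=18
Step 6: prey: 9+2-4=7; pred: 18+1-3=16
Step 7: prey: 7+2-3=6; pred: 16+1-3=14
Step 8: prey: 6+1-2=5; pred: 14+0-2=12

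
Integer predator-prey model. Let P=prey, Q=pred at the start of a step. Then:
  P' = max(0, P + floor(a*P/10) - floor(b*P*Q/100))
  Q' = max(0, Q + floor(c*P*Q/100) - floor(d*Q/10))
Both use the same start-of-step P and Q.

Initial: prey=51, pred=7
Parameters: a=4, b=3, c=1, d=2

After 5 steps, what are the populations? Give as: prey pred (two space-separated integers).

Answer: 31 41

Derivation:
Step 1: prey: 51+20-10=61; pred: 7+3-1=9
Step 2: prey: 61+24-16=69; pred: 9+5-1=13
Step 3: prey: 69+27-26=70; pred: 13+8-2=19
Step 4: prey: 70+28-39=59; pred: 19+13-3=29
Step 5: prey: 59+23-51=31; pred: 29+17-5=41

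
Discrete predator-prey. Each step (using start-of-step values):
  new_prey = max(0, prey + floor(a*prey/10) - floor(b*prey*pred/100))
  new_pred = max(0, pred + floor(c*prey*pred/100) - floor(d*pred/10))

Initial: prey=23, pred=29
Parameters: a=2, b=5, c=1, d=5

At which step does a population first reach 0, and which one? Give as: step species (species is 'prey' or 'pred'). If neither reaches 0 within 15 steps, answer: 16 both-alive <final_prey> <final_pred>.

Answer: 1 prey

Derivation:
Step 1: prey: 23+4-33=0; pred: 29+6-14=21
First extinction: prey at step 1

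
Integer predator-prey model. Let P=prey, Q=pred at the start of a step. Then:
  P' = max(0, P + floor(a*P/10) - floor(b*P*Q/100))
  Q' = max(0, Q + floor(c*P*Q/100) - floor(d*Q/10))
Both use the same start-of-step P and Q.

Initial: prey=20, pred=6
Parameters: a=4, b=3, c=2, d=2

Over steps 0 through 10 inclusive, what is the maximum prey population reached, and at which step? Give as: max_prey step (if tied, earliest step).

Step 1: prey: 20+8-3=25; pred: 6+2-1=7
Step 2: prey: 25+10-5=30; pred: 7+3-1=9
Step 3: prey: 30+12-8=34; pred: 9+5-1=13
Step 4: prey: 34+13-13=34; pred: 13+8-2=19
Step 5: prey: 34+13-19=28; pred: 19+12-3=28
Step 6: prey: 28+11-23=16; pred: 28+15-5=38
Step 7: prey: 16+6-18=4; pred: 38+12-7=43
Step 8: prey: 4+1-5=0; pred: 43+3-8=38
Step 9: prey: 0+0-0=0; pred: 38+0-7=31
Step 10: prey: 0+0-0=0; pred: 31+0-6=25
Max prey = 34 at step 3

Answer: 34 3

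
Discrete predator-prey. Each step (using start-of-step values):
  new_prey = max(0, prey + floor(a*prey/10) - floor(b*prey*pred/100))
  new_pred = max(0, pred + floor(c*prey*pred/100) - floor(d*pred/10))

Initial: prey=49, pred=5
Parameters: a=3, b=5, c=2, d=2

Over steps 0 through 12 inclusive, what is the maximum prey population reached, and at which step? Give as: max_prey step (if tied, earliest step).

Step 1: prey: 49+14-12=51; pred: 5+4-1=8
Step 2: prey: 51+15-20=46; pred: 8+8-1=15
Step 3: prey: 46+13-34=25; pred: 15+13-3=25
Step 4: prey: 25+7-31=1; pred: 25+12-5=32
Step 5: prey: 1+0-1=0; pred: 32+0-6=26
Step 6: prey: 0+0-0=0; pred: 26+0-5=21
Step 7: prey: 0+0-0=0; pred: 21+0-4=17
Step 8: prey: 0+0-0=0; pred: 17+0-3=14
Step 9: prey: 0+0-0=0; pred: 14+0-2=12
Step 10: prey: 0+0-0=0; pred: 12+0-2=10
Step 11: prey: 0+0-0=0; pred: 10+0-2=8
Step 12: prey: 0+0-0=0; pred: 8+0-1=7
Max prey = 51 at step 1

Answer: 51 1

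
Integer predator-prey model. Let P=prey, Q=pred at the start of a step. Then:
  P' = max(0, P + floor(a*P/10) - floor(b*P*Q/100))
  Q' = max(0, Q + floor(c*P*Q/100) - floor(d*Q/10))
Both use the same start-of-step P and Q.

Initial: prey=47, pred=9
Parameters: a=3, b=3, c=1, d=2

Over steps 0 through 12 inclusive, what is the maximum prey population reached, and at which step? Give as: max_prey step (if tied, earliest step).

Step 1: prey: 47+14-12=49; pred: 9+4-1=12
Step 2: prey: 49+14-17=46; pred: 12+5-2=15
Step 3: prey: 46+13-20=39; pred: 15+6-3=18
Step 4: prey: 39+11-21=29; pred: 18+7-3=22
Step 5: prey: 29+8-19=18; pred: 22+6-4=24
Step 6: prey: 18+5-12=11; pred: 24+4-4=24
Step 7: prey: 11+3-7=7; pred: 24+2-4=22
Step 8: prey: 7+2-4=5; pred: 22+1-4=19
Step 9: prey: 5+1-2=4; pred: 19+0-3=16
Step 10: prey: 4+1-1=4; pred: 16+0-3=13
Step 11: prey: 4+1-1=4; pred: 13+0-2=11
Step 12: prey: 4+1-1=4; pred: 11+0-2=9
Max prey = 49 at step 1

Answer: 49 1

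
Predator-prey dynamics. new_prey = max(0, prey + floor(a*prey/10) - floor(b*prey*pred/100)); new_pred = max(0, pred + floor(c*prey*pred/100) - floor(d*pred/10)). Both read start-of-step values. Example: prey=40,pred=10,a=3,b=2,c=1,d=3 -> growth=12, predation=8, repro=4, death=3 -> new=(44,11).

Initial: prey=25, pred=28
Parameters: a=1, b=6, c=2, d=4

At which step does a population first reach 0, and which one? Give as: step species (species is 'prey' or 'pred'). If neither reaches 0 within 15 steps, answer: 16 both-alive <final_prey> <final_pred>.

Step 1: prey: 25+2-42=0; pred: 28+14-11=31
First extinction: prey at step 1

Answer: 1 prey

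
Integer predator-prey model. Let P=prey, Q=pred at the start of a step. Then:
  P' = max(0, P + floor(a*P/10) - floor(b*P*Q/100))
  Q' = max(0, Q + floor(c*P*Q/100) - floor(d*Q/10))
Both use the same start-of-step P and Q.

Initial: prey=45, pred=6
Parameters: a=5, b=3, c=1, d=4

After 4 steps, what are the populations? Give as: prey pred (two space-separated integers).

Step 1: prey: 45+22-8=59; pred: 6+2-2=6
Step 2: prey: 59+29-10=78; pred: 6+3-2=7
Step 3: prey: 78+39-16=101; pred: 7+5-2=10
Step 4: prey: 101+50-30=121; pred: 10+10-4=16

Answer: 121 16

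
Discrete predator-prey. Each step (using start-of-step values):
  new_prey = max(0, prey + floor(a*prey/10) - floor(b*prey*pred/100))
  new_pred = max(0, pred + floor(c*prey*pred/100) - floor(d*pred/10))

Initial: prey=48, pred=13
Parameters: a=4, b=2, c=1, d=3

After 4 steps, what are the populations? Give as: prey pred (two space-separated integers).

Answer: 53 34

Derivation:
Step 1: prey: 48+19-12=55; pred: 13+6-3=16
Step 2: prey: 55+22-17=60; pred: 16+8-4=20
Step 3: prey: 60+24-24=60; pred: 20+12-6=26
Step 4: prey: 60+24-31=53; pred: 26+15-7=34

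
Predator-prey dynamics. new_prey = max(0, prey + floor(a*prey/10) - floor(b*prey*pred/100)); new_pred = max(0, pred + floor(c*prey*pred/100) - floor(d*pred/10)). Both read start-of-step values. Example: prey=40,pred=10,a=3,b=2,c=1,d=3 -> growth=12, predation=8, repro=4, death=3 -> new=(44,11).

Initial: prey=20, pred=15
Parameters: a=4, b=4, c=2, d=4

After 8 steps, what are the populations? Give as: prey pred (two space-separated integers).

Answer: 18 4

Derivation:
Step 1: prey: 20+8-12=16; pred: 15+6-6=15
Step 2: prey: 16+6-9=13; pred: 15+4-6=13
Step 3: prey: 13+5-6=12; pred: 13+3-5=11
Step 4: prey: 12+4-5=11; pred: 11+2-4=9
Step 5: prey: 11+4-3=12; pred: 9+1-3=7
Step 6: prey: 12+4-3=13; pred: 7+1-2=6
Step 7: prey: 13+5-3=15; pred: 6+1-2=5
Step 8: prey: 15+6-3=18; pred: 5+1-2=4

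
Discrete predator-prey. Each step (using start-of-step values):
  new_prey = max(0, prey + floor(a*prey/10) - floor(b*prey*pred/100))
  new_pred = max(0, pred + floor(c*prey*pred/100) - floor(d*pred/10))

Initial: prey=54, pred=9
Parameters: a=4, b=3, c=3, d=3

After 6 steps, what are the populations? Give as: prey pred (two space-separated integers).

Answer: 0 40

Derivation:
Step 1: prey: 54+21-14=61; pred: 9+14-2=21
Step 2: prey: 61+24-38=47; pred: 21+38-6=53
Step 3: prey: 47+18-74=0; pred: 53+74-15=112
Step 4: prey: 0+0-0=0; pred: 112+0-33=79
Step 5: prey: 0+0-0=0; pred: 79+0-23=56
Step 6: prey: 0+0-0=0; pred: 56+0-16=40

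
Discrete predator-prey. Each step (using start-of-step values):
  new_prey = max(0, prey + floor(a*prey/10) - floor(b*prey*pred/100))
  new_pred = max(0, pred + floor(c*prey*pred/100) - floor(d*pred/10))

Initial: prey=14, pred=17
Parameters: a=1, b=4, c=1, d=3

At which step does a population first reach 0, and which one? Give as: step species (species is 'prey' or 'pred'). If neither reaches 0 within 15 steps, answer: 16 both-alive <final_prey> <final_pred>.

Answer: 16 both-alive 2 3

Derivation:
Step 1: prey: 14+1-9=6; pred: 17+2-5=14
Step 2: prey: 6+0-3=3; pred: 14+0-4=10
Step 3: prey: 3+0-1=2; pred: 10+0-3=7
Step 4: prey: 2+0-0=2; pred: 7+0-2=5
Step 5: prey: 2+0-0=2; pred: 5+0-1=4
Step 6: prey: 2+0-0=2; pred: 4+0-1=3
Step 7: prey: 2+0-0=2; pred: 3+0-0=3
Steps 8-15: state stable at prey=2, pred=3 (no change)
No extinction within 15 steps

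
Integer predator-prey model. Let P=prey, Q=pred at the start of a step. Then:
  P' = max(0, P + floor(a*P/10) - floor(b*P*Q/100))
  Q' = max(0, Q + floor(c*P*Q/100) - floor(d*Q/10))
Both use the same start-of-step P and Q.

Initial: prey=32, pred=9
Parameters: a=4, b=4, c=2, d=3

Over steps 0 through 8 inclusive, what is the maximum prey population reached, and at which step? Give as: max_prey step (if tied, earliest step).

Step 1: prey: 32+12-11=33; pred: 9+5-2=12
Step 2: prey: 33+13-15=31; pred: 12+7-3=16
Step 3: prey: 31+12-19=24; pred: 16+9-4=21
Step 4: prey: 24+9-20=13; pred: 21+10-6=25
Step 5: prey: 13+5-13=5; pred: 25+6-7=24
Step 6: prey: 5+2-4=3; pred: 24+2-7=19
Step 7: prey: 3+1-2=2; pred: 19+1-5=15
Step 8: prey: 2+0-1=1; pred: 15+0-4=11
Max prey = 33 at step 1

Answer: 33 1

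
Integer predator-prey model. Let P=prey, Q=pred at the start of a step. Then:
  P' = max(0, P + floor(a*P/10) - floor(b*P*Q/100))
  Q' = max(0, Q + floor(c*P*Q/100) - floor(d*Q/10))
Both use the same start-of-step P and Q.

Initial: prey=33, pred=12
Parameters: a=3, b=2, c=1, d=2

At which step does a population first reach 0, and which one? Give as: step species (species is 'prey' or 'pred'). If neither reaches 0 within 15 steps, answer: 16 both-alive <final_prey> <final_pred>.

Answer: 16 both-alive 8 13

Derivation:
Step 1: prey: 33+9-7=35; pred: 12+3-2=13
Step 2: prey: 35+10-9=36; pred: 13+4-2=15
Step 3: prey: 36+10-10=36; pred: 15+5-3=17
Step 4: prey: 36+10-12=34; pred: 17+6-3=20
Step 5: prey: 34+10-13=31; pred: 20+6-4=22
Step 6: prey: 31+9-13=27; pred: 22+6-4=24
Step 7: prey: 27+8-12=23; pred: 24+6-4=26
Step 8: prey: 23+6-11=18; pred: 26+5-5=26
Step 9: prey: 18+5-9=14; pred: 26+4-5=25
Step 10: prey: 14+4-7=11; pred: 25+3-5=23
Step 11: prey: 11+3-5=9; pred: 23+2-4=21
Step 12: prey: 9+2-3=8; pred: 21+1-4=18
Step 13: prey: 8+2-2=8; pred: 18+1-3=16
Step 14: prey: 8+2-2=8; pred: 16+1-3=14
Step 15: prey: 8+2-2=8; pred: 14+1-2=13
No extinction within 15 steps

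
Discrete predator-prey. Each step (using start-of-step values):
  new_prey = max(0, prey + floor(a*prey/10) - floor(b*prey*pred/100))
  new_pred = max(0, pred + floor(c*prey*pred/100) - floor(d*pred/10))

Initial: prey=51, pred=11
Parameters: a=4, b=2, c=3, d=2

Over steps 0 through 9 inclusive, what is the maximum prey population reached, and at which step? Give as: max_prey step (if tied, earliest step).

Step 1: prey: 51+20-11=60; pred: 11+16-2=25
Step 2: prey: 60+24-30=54; pred: 25+45-5=65
Step 3: prey: 54+21-70=5; pred: 65+105-13=157
Step 4: prey: 5+2-15=0; pred: 157+23-31=149
Step 5: prey: 0+0-0=0; pred: 149+0-29=120
Step 6: prey: 0+0-0=0; pred: 120+0-24=96
Step 7: prey: 0+0-0=0; pred: 96+0-19=77
Step 8: prey: 0+0-0=0; pred: 77+0-15=62
Step 9: prey: 0+0-0=0; pred: 62+0-12=50
Max prey = 60 at step 1

Answer: 60 1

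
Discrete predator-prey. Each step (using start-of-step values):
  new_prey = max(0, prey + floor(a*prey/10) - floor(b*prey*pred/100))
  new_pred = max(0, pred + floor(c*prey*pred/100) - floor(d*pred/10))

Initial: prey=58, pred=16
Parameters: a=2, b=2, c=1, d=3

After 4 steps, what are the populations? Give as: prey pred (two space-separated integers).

Answer: 18 27

Derivation:
Step 1: prey: 58+11-18=51; pred: 16+9-4=21
Step 2: prey: 51+10-21=40; pred: 21+10-6=25
Step 3: prey: 40+8-20=28; pred: 25+10-7=28
Step 4: prey: 28+5-15=18; pred: 28+7-8=27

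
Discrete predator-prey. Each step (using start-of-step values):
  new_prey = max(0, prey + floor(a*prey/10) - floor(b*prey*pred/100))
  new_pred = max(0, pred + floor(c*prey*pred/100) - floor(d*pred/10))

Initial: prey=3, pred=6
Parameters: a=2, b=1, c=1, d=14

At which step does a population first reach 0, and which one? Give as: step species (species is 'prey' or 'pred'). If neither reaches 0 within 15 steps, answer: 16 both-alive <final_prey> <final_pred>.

Answer: 1 pred

Derivation:
Step 1: prey: 3+0-0=3; pred: 6+0-8=0
First extinction: pred at step 1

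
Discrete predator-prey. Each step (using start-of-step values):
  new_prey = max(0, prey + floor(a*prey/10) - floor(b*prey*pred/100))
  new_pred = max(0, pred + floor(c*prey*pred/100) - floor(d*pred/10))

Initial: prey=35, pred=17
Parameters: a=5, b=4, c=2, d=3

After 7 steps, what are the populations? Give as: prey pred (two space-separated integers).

Answer: 0 10

Derivation:
Step 1: prey: 35+17-23=29; pred: 17+11-5=23
Step 2: prey: 29+14-26=17; pred: 23+13-6=30
Step 3: prey: 17+8-20=5; pred: 30+10-9=31
Step 4: prey: 5+2-6=1; pred: 31+3-9=25
Step 5: prey: 1+0-1=0; pred: 25+0-7=18
Step 6: prey: 0+0-0=0; pred: 18+0-5=13
Step 7: prey: 0+0-0=0; pred: 13+0-3=10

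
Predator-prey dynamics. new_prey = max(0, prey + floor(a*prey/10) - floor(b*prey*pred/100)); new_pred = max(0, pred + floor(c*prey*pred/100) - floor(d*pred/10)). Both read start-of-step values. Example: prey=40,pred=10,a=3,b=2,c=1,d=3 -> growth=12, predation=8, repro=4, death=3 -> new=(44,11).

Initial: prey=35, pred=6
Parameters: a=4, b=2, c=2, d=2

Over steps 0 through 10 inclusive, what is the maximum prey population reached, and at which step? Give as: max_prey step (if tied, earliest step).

Answer: 60 3

Derivation:
Step 1: prey: 35+14-4=45; pred: 6+4-1=9
Step 2: prey: 45+18-8=55; pred: 9+8-1=16
Step 3: prey: 55+22-17=60; pred: 16+17-3=30
Step 4: prey: 60+24-36=48; pred: 30+36-6=60
Step 5: prey: 48+19-57=10; pred: 60+57-12=105
Step 6: prey: 10+4-21=0; pred: 105+21-21=105
Step 7: prey: 0+0-0=0; pred: 105+0-21=84
Step 8: prey: 0+0-0=0; pred: 84+0-16=68
Step 9: prey: 0+0-0=0; pred: 68+0-13=55
Step 10: prey: 0+0-0=0; pred: 55+0-11=44
Max prey = 60 at step 3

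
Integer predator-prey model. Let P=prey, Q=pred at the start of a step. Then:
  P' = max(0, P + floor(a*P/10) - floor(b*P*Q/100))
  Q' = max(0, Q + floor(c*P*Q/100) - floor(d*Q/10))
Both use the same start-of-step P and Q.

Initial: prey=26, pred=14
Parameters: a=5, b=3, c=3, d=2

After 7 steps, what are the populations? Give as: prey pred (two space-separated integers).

Step 1: prey: 26+13-10=29; pred: 14+10-2=22
Step 2: prey: 29+14-19=24; pred: 22+19-4=37
Step 3: prey: 24+12-26=10; pred: 37+26-7=56
Step 4: prey: 10+5-16=0; pred: 56+16-11=61
Step 5: prey: 0+0-0=0; pred: 61+0-12=49
Step 6: prey: 0+0-0=0; pred: 49+0-9=40
Step 7: prey: 0+0-0=0; pred: 40+0-8=32

Answer: 0 32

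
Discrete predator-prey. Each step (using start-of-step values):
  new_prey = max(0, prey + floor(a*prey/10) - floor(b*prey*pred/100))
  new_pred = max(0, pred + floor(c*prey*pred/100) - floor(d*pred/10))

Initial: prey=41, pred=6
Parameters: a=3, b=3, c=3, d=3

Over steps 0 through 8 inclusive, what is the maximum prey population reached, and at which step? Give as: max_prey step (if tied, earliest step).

Answer: 46 1

Derivation:
Step 1: prey: 41+12-7=46; pred: 6+7-1=12
Step 2: prey: 46+13-16=43; pred: 12+16-3=25
Step 3: prey: 43+12-32=23; pred: 25+32-7=50
Step 4: prey: 23+6-34=0; pred: 50+34-15=69
Step 5: prey: 0+0-0=0; pred: 69+0-20=49
Step 6: prey: 0+0-0=0; pred: 49+0-14=35
Step 7: prey: 0+0-0=0; pred: 35+0-10=25
Step 8: prey: 0+0-0=0; pred: 25+0-7=18
Max prey = 46 at step 1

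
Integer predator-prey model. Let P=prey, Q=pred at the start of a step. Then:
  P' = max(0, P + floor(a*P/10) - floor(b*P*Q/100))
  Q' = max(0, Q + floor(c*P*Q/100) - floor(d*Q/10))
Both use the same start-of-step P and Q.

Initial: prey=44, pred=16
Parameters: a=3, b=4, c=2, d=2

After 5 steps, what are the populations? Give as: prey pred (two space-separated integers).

Step 1: prey: 44+13-28=29; pred: 16+14-3=27
Step 2: prey: 29+8-31=6; pred: 27+15-5=37
Step 3: prey: 6+1-8=0; pred: 37+4-7=34
Step 4: prey: 0+0-0=0; pred: 34+0-6=28
Step 5: prey: 0+0-0=0; pred: 28+0-5=23

Answer: 0 23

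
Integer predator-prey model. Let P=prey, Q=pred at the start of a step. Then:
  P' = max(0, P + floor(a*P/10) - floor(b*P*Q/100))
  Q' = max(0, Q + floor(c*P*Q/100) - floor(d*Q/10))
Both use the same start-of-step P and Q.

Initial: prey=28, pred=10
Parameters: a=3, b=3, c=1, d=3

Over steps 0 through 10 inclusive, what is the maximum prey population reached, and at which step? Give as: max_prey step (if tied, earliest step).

Step 1: prey: 28+8-8=28; pred: 10+2-3=9
Step 2: prey: 28+8-7=29; pred: 9+2-2=9
Step 3: prey: 29+8-7=30; pred: 9+2-2=9
Step 4: prey: 30+9-8=31; pred: 9+2-2=9
Step 5: prey: 31+9-8=32; pred: 9+2-2=9
Step 6: prey: 32+9-8=33; pred: 9+2-2=9
Step 7: prey: 33+9-8=34; pred: 9+2-2=9
Step 8: prey: 34+10-9=35; pred: 9+3-2=10
Step 9: prey: 35+10-10=35; pred: 10+3-3=10
Step 10: prey: 35+10-10=35; pred: 10+3-3=10
Max prey = 35 at step 8

Answer: 35 8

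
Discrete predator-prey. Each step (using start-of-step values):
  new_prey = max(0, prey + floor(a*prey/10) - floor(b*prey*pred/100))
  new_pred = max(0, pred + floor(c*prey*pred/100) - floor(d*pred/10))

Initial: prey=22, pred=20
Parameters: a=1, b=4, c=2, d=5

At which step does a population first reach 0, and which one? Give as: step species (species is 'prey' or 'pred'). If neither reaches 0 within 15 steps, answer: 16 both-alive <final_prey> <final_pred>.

Step 1: prey: 22+2-17=7; pred: 20+8-10=18
Step 2: prey: 7+0-5=2; pred: 18+2-9=11
Step 3: prey: 2+0-0=2; pred: 11+0-5=6
Step 4: prey: 2+0-0=2; pred: 6+0-3=3
Step 5: prey: 2+0-0=2; pred: 3+0-1=2
Step 6: prey: 2+0-0=2; pred: 2+0-1=1
Step 7: prey: 2+0-0=2; pred: 1+0-0=1
Steps 8-15: state stable at prey=2, pred=1 (no change)
No extinction within 15 steps

Answer: 16 both-alive 2 1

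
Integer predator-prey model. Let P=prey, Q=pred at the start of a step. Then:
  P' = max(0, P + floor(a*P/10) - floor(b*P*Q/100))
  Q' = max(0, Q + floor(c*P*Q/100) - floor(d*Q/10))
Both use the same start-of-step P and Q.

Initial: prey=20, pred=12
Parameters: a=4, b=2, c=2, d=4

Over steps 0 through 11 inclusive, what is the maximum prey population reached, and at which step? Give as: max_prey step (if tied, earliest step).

Answer: 37 5

Derivation:
Step 1: prey: 20+8-4=24; pred: 12+4-4=12
Step 2: prey: 24+9-5=28; pred: 12+5-4=13
Step 3: prey: 28+11-7=32; pred: 13+7-5=15
Step 4: prey: 32+12-9=35; pred: 15+9-6=18
Step 5: prey: 35+14-12=37; pred: 18+12-7=23
Step 6: prey: 37+14-17=34; pred: 23+17-9=31
Step 7: prey: 34+13-21=26; pred: 31+21-12=40
Step 8: prey: 26+10-20=16; pred: 40+20-16=44
Step 9: prey: 16+6-14=8; pred: 44+14-17=41
Step 10: prey: 8+3-6=5; pred: 41+6-16=31
Step 11: prey: 5+2-3=4; pred: 31+3-12=22
Max prey = 37 at step 5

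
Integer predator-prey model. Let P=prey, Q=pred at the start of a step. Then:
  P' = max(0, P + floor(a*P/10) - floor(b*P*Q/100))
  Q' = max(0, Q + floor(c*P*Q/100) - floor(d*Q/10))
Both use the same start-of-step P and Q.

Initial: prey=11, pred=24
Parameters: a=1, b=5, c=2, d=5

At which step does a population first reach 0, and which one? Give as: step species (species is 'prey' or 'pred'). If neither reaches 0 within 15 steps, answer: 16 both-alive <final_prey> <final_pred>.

Answer: 1 prey

Derivation:
Step 1: prey: 11+1-13=0; pred: 24+5-12=17
First extinction: prey at step 1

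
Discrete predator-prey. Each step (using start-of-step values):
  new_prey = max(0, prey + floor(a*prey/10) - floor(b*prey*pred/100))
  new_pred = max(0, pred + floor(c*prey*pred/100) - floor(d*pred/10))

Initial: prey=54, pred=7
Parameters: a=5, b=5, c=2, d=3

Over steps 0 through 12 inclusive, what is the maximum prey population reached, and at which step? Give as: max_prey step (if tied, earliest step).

Answer: 63 1

Derivation:
Step 1: prey: 54+27-18=63; pred: 7+7-2=12
Step 2: prey: 63+31-37=57; pred: 12+15-3=24
Step 3: prey: 57+28-68=17; pred: 24+27-7=44
Step 4: prey: 17+8-37=0; pred: 44+14-13=45
Step 5: prey: 0+0-0=0; pred: 45+0-13=32
Step 6: prey: 0+0-0=0; pred: 32+0-9=23
Step 7: prey: 0+0-0=0; pred: 23+0-6=17
Step 8: prey: 0+0-0=0; pred: 17+0-5=12
Step 9: prey: 0+0-0=0; pred: 12+0-3=9
Step 10: prey: 0+0-0=0; pred: 9+0-2=7
Step 11: prey: 0+0-0=0; pred: 7+0-2=5
Step 12: prey: 0+0-0=0; pred: 5+0-1=4
Max prey = 63 at step 1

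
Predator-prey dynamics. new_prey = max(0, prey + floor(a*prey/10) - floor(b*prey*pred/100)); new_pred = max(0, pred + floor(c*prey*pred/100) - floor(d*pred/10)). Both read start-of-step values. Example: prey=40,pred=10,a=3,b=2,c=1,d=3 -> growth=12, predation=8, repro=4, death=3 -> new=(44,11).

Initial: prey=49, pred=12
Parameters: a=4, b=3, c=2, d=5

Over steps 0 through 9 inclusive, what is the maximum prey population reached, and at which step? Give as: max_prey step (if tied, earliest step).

Step 1: prey: 49+19-17=51; pred: 12+11-6=17
Step 2: prey: 51+20-26=45; pred: 17+17-8=26
Step 3: prey: 45+18-35=28; pred: 26+23-13=36
Step 4: prey: 28+11-30=9; pred: 36+20-18=38
Step 5: prey: 9+3-10=2; pred: 38+6-19=25
Step 6: prey: 2+0-1=1; pred: 25+1-12=14
Step 7: prey: 1+0-0=1; pred: 14+0-7=7
Step 8: prey: 1+0-0=1; pred: 7+0-3=4
Step 9: prey: 1+0-0=1; pred: 4+0-2=2
Max prey = 51 at step 1

Answer: 51 1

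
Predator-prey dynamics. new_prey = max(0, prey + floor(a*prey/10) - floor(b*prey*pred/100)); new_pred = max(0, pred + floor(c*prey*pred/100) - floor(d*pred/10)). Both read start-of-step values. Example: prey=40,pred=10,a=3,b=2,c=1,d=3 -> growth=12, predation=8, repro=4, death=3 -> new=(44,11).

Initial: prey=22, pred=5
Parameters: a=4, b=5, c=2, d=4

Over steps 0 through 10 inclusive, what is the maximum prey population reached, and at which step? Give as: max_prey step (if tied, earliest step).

Step 1: prey: 22+8-5=25; pred: 5+2-2=5
Step 2: prey: 25+10-6=29; pred: 5+2-2=5
Step 3: prey: 29+11-7=33; pred: 5+2-2=5
Step 4: prey: 33+13-8=38; pred: 5+3-2=6
Step 5: prey: 38+15-11=42; pred: 6+4-2=8
Step 6: prey: 42+16-16=42; pred: 8+6-3=11
Step 7: prey: 42+16-23=35; pred: 11+9-4=16
Step 8: prey: 35+14-28=21; pred: 16+11-6=21
Step 9: prey: 21+8-22=7; pred: 21+8-8=21
Step 10: prey: 7+2-7=2; pred: 21+2-8=15
Max prey = 42 at step 5

Answer: 42 5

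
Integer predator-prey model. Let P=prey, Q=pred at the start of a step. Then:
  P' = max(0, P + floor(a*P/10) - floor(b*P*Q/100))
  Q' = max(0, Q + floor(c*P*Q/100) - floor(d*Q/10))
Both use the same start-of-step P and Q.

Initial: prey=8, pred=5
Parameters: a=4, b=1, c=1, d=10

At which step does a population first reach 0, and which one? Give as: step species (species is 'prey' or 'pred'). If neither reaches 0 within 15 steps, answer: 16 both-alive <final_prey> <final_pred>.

Step 1: prey: 8+3-0=11; pred: 5+0-5=0
First extinction: pred at step 1

Answer: 1 pred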